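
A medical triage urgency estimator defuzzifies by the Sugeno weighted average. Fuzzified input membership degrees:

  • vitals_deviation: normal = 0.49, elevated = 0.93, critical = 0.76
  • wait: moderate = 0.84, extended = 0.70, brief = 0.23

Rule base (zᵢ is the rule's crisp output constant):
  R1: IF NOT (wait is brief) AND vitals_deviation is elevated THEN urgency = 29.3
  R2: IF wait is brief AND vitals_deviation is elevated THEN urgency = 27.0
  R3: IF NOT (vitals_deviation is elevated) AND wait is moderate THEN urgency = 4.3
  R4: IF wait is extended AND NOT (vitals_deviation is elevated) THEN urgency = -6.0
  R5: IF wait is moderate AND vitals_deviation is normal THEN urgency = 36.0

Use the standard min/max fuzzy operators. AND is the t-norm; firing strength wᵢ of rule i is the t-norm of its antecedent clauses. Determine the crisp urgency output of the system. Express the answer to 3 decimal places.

R1 (z=29.3): ¬brief=1−0.23=0.77, elevated=0.93; AND[min(a, b)] → w = 0.77
R2 (z=27.0): brief=0.23, elevated=0.93; AND[min(a, b)] → w = 0.23
R3 (z=4.3): ¬elevated=1−0.93=0.07, moderate=0.84; AND[min(a, b)] → w = 0.07
R4 (z=-6.0): extended=0.70, ¬elevated=1−0.93=0.07; AND[min(a, b)] → w = 0.07
R5 (z=36.0): moderate=0.84, normal=0.49; AND[min(a, b)] → w = 0.49
Weighted average = (0.77·29.3 + 0.23·27.0 + 0.07·4.3 + 0.07·-6.0 + 0.49·36.0) / (0.77 + 0.23 + 0.07 + 0.07 + 0.49)
  = 46.2920 / 1.6300 = 28.400

28.400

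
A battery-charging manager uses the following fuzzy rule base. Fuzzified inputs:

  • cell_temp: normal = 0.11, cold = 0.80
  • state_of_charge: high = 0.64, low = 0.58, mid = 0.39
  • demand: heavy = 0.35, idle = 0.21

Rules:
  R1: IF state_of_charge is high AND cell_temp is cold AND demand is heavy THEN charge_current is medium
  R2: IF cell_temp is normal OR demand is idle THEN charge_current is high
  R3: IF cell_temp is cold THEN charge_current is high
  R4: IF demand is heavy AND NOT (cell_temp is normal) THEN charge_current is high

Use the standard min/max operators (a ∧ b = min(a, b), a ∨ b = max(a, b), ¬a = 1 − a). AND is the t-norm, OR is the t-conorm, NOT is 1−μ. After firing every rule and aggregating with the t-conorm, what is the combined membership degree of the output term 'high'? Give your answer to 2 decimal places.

R1: high=0.64, cold=0.80, heavy=0.35; AND[min(a, b)] → w = 0.35
R2: normal=0.11, idle=0.21; OR[max(a, b)] → w = 0.21
R3: cold=0.80 → w = 0.80
R4: heavy=0.35, ¬normal=1−0.11=0.89; AND[min(a, b)] → w = 0.35
Rules with consequent 'high': {R2, R3, R4} → strengths 0.21, 0.80, 0.35
Aggregate via t-conorm [max(a, b)]: 0.80

0.80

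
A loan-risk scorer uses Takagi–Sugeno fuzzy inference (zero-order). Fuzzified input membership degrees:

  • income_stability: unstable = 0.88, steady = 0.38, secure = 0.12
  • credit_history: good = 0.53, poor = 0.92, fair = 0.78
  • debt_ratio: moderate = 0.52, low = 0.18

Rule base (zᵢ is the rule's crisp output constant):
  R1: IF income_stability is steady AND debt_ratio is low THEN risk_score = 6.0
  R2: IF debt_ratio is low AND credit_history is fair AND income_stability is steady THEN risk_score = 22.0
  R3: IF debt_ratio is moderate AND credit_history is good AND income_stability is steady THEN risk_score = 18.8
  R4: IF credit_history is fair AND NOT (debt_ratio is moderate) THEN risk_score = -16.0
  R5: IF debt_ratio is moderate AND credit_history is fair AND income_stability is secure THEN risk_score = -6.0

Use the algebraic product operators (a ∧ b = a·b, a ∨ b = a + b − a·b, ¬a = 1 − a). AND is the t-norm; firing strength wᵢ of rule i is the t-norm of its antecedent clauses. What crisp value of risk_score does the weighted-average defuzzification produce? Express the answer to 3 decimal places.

-4.202

R1 (z=6.0): steady=0.38, low=0.18; AND[a·b] → w = 0.0684
R2 (z=22.0): low=0.18, fair=0.78, steady=0.38; AND[a·b] → w = 0.0534
R3 (z=18.8): moderate=0.52, good=0.53, steady=0.38; AND[a·b] → w = 0.1047
R4 (z=-16.0): fair=0.78, ¬moderate=1−0.52=0.48; AND[a·b] → w = 0.3744
R5 (z=-6.0): moderate=0.52, fair=0.78, secure=0.12; AND[a·b] → w = 0.0487
Weighted average = (0.0684·6.0 + 0.0534·22.0 + 0.1047·18.8 + 0.3744·-16.0 + 0.0487·-6.0) / (0.0684 + 0.0534 + 0.1047 + 0.3744 + 0.0487)
  = -2.7294 / 0.6496 = -4.202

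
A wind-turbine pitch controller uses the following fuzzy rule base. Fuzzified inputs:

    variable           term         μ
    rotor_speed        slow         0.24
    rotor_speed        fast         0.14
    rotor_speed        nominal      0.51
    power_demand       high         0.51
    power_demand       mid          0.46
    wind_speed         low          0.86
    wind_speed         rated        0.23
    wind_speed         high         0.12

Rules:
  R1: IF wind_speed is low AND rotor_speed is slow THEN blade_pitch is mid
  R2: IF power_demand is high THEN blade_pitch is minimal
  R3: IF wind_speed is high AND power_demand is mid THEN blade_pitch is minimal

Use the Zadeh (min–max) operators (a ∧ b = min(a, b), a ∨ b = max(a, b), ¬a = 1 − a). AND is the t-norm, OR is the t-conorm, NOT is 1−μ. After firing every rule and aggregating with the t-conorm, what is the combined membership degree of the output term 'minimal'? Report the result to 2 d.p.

R1: low=0.86, slow=0.24; AND[min(a, b)] → w = 0.24
R2: high=0.51 → w = 0.51
R3: high=0.12, mid=0.46; AND[min(a, b)] → w = 0.12
Rules with consequent 'minimal': {R2, R3} → strengths 0.51, 0.12
Aggregate via t-conorm [max(a, b)]: 0.51

0.51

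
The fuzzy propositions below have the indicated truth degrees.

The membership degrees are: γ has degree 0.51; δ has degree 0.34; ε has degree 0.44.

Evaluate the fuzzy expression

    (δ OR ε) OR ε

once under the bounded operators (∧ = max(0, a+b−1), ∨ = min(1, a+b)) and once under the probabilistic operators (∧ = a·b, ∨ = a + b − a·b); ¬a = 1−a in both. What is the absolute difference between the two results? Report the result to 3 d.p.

Under bounded:
  δ OR ε = min(1, a+b) on (0.34, 0.44) = 0.78
  (δ OR ε) OR ε = min(1, a+b) on (0.78, 0.44) = 1.00
  → value = 1.0000
Under probabilistic:
  δ OR ε = a + b − a·b on (0.3400, 0.4400) = 0.6304
  (δ OR ε) OR ε = a + b − a·b on (0.6304, 0.4400) = 0.7930
  → value = 0.7930
|1.0000 − 0.7930| = 0.207

0.207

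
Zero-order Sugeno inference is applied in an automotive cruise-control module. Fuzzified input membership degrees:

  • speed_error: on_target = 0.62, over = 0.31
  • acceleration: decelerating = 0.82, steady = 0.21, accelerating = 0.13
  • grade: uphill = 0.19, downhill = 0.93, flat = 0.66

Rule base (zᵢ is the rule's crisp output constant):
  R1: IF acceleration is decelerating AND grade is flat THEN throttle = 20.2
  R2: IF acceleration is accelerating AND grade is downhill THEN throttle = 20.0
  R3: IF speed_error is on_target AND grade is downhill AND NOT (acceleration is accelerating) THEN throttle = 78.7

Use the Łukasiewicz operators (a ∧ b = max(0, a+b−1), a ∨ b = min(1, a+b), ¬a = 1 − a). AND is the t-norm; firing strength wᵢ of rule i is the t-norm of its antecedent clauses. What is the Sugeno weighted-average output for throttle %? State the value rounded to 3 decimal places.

45.781

R1 (z=20.2): decelerating=0.82, flat=0.66; AND[max(0, a+b−1)] → w = 0.48
R2 (z=20.0): accelerating=0.13, downhill=0.93; AND[max(0, a+b−1)] → w = 0.06
R3 (z=78.7): on_target=0.62, downhill=0.93, ¬accelerating=1−0.13=0.87; AND[max(0, a+b−1)] → w = 0.42
Weighted average = (0.48·20.2 + 0.06·20.0 + 0.42·78.7) / (0.48 + 0.06 + 0.42)
  = 43.9500 / 0.9600 = 45.781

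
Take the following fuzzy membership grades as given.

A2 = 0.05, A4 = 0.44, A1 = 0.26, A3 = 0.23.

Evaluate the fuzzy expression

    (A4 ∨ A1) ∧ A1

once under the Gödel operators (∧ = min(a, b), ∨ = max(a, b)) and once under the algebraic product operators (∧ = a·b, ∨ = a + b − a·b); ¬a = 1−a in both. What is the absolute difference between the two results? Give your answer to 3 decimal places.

0.108

Under Gödel:
  A4 ∨ A1 = max(a, b) on (0.44, 0.26) = 0.44
  (A4 ∨ A1) ∧ A1 = min(a, b) on (0.44, 0.26) = 0.26
  → value = 0.2600
Under algebraic product:
  A4 ∨ A1 = a + b − a·b on (0.4400, 0.2600) = 0.5856
  (A4 ∨ A1) ∧ A1 = a·b on (0.5856, 0.2600) = 0.1523
  → value = 0.1523
|0.2600 − 0.1523| = 0.108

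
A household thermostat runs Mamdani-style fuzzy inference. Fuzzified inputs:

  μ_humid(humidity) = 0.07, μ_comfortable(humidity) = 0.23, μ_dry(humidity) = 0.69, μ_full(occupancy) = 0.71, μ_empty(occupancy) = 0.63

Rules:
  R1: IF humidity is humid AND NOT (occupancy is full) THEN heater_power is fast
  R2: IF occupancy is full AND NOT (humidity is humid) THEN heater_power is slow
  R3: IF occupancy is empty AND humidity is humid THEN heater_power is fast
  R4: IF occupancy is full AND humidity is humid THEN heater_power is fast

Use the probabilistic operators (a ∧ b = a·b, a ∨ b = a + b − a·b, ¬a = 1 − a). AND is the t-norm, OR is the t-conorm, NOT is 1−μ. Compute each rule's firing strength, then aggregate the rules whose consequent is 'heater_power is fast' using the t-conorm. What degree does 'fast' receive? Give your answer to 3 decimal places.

0.110

R1: humid=0.07, ¬full=1−0.71=0.29; AND[a·b] → w = 0.0203
R2: full=0.71, ¬humid=1−0.07=0.93; AND[a·b] → w = 0.6603
R3: empty=0.63, humid=0.07; AND[a·b] → w = 0.0441
R4: full=0.71, humid=0.07; AND[a·b] → w = 0.0497
Rules with consequent 'fast': {R1, R3, R4} → strengths 0.0203, 0.0441, 0.0497
Aggregate via t-conorm [a + b − a·b]: 0.1100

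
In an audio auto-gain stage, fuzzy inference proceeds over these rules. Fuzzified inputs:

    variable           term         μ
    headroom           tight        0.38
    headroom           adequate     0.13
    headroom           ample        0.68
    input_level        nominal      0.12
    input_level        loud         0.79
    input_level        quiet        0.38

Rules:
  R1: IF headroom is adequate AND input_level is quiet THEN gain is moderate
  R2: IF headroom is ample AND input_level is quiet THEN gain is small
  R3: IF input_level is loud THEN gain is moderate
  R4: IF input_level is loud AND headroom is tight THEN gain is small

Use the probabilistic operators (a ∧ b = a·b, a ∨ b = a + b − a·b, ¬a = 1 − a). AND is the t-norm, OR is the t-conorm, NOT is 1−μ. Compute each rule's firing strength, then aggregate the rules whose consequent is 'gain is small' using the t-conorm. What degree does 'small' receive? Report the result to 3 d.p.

0.481

R1: adequate=0.13, quiet=0.38; AND[a·b] → w = 0.0494
R2: ample=0.68, quiet=0.38; AND[a·b] → w = 0.2584
R3: loud=0.79 → w = 0.7900
R4: loud=0.79, tight=0.38; AND[a·b] → w = 0.3002
Rules with consequent 'small': {R2, R4} → strengths 0.2584, 0.3002
Aggregate via t-conorm [a + b − a·b]: 0.4810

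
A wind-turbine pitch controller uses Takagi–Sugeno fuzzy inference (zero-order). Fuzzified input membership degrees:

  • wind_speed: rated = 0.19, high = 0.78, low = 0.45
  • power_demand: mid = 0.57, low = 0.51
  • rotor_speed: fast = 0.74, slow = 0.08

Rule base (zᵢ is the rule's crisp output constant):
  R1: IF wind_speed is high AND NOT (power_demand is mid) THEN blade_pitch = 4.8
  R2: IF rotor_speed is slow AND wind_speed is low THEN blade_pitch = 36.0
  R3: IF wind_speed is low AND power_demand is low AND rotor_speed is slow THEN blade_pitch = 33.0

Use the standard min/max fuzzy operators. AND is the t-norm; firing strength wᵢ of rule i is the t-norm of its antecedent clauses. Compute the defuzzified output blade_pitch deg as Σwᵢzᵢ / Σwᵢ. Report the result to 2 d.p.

12.85

R1 (z=4.8): high=0.78, ¬mid=1−0.57=0.43; AND[min(a, b)] → w = 0.43
R2 (z=36.0): slow=0.08, low=0.45; AND[min(a, b)] → w = 0.08
R3 (z=33.0): low=0.45, low=0.51, slow=0.08; AND[min(a, b)] → w = 0.08
Weighted average = (0.43·4.8 + 0.08·36.0 + 0.08·33.0) / (0.43 + 0.08 + 0.08)
  = 7.5840 / 0.5900 = 12.85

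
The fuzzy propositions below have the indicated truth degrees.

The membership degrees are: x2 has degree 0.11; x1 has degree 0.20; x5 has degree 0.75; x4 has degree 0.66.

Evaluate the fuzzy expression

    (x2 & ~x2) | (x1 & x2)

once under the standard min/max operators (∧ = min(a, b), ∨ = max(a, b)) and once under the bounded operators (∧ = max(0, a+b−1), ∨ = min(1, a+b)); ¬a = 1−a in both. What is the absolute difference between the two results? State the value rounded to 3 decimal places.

0.110

Under standard min/max:
  ~x2 = 1 − 0.11 = 0.89
  x2 & ~x2 = min(a, b) on (0.11, 0.89) = 0.11
  x1 & x2 = min(a, b) on (0.20, 0.11) = 0.11
  (x2 & ~x2) | (x1 & x2) = max(a, b) on (0.11, 0.11) = 0.11
  → value = 0.1100
Under bounded:
  ~x2 = 1 − 0.11 = 0.89
  x2 & ~x2 = max(0, a+b−1) on (0.11, 0.89) = 0.00
  x1 & x2 = max(0, a+b−1) on (0.20, 0.11) = 0.00
  (x2 & ~x2) | (x1 & x2) = min(1, a+b) on (0.00, 0.00) = 0.00
  → value = 0.0000
|0.1100 − 0.0000| = 0.110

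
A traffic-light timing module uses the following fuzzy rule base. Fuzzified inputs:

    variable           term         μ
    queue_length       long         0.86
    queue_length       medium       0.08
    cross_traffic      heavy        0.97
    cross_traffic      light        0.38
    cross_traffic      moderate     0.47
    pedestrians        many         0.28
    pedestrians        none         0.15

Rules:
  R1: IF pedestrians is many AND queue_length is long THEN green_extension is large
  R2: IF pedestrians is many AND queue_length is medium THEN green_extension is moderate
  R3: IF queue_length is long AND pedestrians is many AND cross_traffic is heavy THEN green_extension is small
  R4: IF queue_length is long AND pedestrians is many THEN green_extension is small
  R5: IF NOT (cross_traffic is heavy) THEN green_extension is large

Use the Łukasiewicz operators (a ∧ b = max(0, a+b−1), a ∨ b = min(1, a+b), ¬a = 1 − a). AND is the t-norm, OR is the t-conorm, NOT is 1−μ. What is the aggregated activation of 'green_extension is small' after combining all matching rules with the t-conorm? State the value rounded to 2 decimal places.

R1: many=0.28, long=0.86; AND[max(0, a+b−1)] → w = 0.14
R2: many=0.28, medium=0.08; AND[max(0, a+b−1)] → w = 0.00
R3: long=0.86, many=0.28, heavy=0.97; AND[max(0, a+b−1)] → w = 0.11
R4: long=0.86, many=0.28; AND[max(0, a+b−1)] → w = 0.14
R5: ¬heavy=1−0.97=0.03 → w = 0.03
Rules with consequent 'small': {R3, R4} → strengths 0.11, 0.14
Aggregate via t-conorm [min(1, a+b)]: 0.25

0.25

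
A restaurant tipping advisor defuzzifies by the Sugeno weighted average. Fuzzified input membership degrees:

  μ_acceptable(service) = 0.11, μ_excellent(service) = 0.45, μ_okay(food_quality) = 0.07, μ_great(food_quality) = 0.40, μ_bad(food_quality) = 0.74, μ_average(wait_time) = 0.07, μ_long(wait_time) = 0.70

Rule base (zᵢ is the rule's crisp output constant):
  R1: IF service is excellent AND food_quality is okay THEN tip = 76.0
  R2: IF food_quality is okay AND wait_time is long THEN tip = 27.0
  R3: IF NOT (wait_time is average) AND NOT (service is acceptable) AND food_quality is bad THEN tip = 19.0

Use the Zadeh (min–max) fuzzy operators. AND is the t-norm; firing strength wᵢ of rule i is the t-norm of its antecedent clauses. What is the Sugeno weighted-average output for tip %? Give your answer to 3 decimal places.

R1 (z=76.0): excellent=0.45, okay=0.07; AND[min(a, b)] → w = 0.07
R2 (z=27.0): okay=0.07, long=0.70; AND[min(a, b)] → w = 0.07
R3 (z=19.0): ¬average=1−0.07=0.93, ¬acceptable=1−0.11=0.89, bad=0.74; AND[min(a, b)] → w = 0.74
Weighted average = (0.07·76.0 + 0.07·27.0 + 0.74·19.0) / (0.07 + 0.07 + 0.74)
  = 21.2700 / 0.8800 = 24.170

24.170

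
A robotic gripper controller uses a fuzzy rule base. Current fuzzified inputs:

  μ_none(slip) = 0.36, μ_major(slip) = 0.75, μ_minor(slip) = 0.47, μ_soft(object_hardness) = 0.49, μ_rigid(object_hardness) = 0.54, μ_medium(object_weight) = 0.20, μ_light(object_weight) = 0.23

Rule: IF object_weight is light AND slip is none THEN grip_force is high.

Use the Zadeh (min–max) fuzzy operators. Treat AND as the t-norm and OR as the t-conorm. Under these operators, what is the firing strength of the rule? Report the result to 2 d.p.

0.23

firing strength: light=0.23, none=0.36; AND[min(a, b)] → w = 0.23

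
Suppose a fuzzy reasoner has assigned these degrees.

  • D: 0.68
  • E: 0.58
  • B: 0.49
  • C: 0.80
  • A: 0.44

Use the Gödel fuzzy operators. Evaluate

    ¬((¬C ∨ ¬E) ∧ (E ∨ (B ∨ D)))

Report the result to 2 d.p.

¬C = 1 − 0.80 = 0.20
¬E = 1 − 0.58 = 0.42
¬C ∨ ¬E = max(a, b) on (0.20, 0.42) = 0.42
B ∨ D = max(a, b) on (0.49, 0.68) = 0.68
E ∨ (B ∨ D) = max(a, b) on (0.58, 0.68) = 0.68
(¬C ∨ ¬E) ∧ (E ∨ (B ∨ D)) = min(a, b) on (0.42, 0.68) = 0.42
¬((¬C ∨ ¬E) ∧ (E ∨ (B ∨ D))) = 1 − 0.42 = 0.58

0.58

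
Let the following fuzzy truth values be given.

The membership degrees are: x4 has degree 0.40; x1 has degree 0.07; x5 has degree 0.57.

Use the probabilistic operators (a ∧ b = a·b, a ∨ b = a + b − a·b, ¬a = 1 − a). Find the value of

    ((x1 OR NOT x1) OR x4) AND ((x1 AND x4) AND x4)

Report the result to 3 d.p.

0.011

NOT x1 = 1 − 0.0700 = 0.9300
x1 OR NOT x1 = a + b − a·b on (0.0700, 0.9300) = 0.9349
(x1 OR NOT x1) OR x4 = a + b − a·b on (0.9349, 0.4000) = 0.9609
x1 AND x4 = a·b on (0.0700, 0.4000) = 0.0280
(x1 AND x4) AND x4 = a·b on (0.0280, 0.4000) = 0.0112
((x1 OR NOT x1) OR x4) AND ((x1 AND x4) AND x4) = a·b on (0.9609, 0.0112) = 0.0108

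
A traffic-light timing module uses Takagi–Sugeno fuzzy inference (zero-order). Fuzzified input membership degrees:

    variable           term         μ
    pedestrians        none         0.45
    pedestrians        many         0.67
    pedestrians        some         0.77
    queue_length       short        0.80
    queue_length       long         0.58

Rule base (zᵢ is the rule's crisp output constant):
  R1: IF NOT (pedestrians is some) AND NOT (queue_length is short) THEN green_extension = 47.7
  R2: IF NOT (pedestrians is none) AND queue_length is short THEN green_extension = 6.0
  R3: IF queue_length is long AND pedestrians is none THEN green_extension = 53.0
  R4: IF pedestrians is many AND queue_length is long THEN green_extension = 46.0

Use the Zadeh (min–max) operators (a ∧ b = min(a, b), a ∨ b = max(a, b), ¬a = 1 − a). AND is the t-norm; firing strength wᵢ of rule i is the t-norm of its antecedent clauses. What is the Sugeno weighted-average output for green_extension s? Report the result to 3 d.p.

R1 (z=47.7): ¬some=1−0.77=0.23, ¬short=1−0.80=0.20; AND[min(a, b)] → w = 0.20
R2 (z=6.0): ¬none=1−0.45=0.55, short=0.80; AND[min(a, b)] → w = 0.55
R3 (z=53.0): long=0.58, none=0.45; AND[min(a, b)] → w = 0.45
R4 (z=46.0): many=0.67, long=0.58; AND[min(a, b)] → w = 0.58
Weighted average = (0.20·47.7 + 0.55·6.0 + 0.45·53.0 + 0.58·46.0) / (0.20 + 0.55 + 0.45 + 0.58)
  = 63.3700 / 1.7800 = 35.601

35.601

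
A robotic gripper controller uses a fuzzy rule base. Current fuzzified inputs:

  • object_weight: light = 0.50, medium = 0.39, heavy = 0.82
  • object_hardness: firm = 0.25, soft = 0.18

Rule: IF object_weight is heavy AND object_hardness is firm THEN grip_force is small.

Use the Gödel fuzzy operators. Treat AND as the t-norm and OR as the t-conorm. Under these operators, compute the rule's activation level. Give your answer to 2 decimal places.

0.25

firing strength: heavy=0.82, firm=0.25; AND[min(a, b)] → w = 0.25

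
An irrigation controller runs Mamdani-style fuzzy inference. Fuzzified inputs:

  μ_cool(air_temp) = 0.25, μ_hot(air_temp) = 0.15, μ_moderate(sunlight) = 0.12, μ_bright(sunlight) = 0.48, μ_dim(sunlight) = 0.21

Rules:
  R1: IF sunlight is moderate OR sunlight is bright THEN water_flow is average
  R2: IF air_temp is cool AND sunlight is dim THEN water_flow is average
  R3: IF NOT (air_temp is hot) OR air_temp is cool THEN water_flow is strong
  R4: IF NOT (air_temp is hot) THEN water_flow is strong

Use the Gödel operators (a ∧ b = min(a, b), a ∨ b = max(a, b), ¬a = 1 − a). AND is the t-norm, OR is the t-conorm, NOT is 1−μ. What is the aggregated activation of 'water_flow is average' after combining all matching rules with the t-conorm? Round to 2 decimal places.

0.48

R1: moderate=0.12, bright=0.48; OR[max(a, b)] → w = 0.48
R2: cool=0.25, dim=0.21; AND[min(a, b)] → w = 0.21
R3: ¬hot=1−0.15=0.85, cool=0.25; OR[max(a, b)] → w = 0.85
R4: ¬hot=1−0.15=0.85 → w = 0.85
Rules with consequent 'average': {R1, R2} → strengths 0.48, 0.21
Aggregate via t-conorm [max(a, b)]: 0.48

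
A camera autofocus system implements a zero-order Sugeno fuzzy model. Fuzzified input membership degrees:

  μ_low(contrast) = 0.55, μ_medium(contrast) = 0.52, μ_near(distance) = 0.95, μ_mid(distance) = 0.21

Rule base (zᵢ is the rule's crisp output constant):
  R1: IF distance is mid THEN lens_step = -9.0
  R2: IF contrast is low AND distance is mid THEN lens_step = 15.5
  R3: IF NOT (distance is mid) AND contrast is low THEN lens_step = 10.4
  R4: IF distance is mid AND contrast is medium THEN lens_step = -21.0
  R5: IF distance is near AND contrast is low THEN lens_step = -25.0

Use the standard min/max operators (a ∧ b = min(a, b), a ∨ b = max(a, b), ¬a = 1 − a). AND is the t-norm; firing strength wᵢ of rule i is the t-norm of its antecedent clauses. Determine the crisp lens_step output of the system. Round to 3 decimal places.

R1 (z=-9.0): mid=0.21 → w = 0.21
R2 (z=15.5): low=0.55, mid=0.21; AND[min(a, b)] → w = 0.21
R3 (z=10.4): ¬mid=1−0.21=0.79, low=0.55; AND[min(a, b)] → w = 0.55
R4 (z=-21.0): mid=0.21, medium=0.52; AND[min(a, b)] → w = 0.21
R5 (z=-25.0): near=0.95, low=0.55; AND[min(a, b)] → w = 0.55
Weighted average = (0.21·-9.0 + 0.21·15.5 + 0.55·10.4 + 0.21·-21.0 + 0.55·-25.0) / (0.21 + 0.21 + 0.55 + 0.21 + 0.55)
  = -11.0750 / 1.7300 = -6.402

-6.402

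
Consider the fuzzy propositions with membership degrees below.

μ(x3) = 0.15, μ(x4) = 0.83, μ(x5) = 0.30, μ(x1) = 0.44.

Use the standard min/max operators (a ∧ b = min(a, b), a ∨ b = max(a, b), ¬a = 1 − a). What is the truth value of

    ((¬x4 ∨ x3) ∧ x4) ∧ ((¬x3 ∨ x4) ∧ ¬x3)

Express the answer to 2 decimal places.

¬x4 = 1 − 0.83 = 0.17
¬x4 ∨ x3 = max(a, b) on (0.17, 0.15) = 0.17
(¬x4 ∨ x3) ∧ x4 = min(a, b) on (0.17, 0.83) = 0.17
¬x3 = 1 − 0.15 = 0.85
¬x3 ∨ x4 = max(a, b) on (0.85, 0.83) = 0.85
¬x3 = 1 − 0.15 = 0.85
(¬x3 ∨ x4) ∧ ¬x3 = min(a, b) on (0.85, 0.85) = 0.85
((¬x4 ∨ x3) ∧ x4) ∧ ((¬x3 ∨ x4) ∧ ¬x3) = min(a, b) on (0.17, 0.85) = 0.17

0.17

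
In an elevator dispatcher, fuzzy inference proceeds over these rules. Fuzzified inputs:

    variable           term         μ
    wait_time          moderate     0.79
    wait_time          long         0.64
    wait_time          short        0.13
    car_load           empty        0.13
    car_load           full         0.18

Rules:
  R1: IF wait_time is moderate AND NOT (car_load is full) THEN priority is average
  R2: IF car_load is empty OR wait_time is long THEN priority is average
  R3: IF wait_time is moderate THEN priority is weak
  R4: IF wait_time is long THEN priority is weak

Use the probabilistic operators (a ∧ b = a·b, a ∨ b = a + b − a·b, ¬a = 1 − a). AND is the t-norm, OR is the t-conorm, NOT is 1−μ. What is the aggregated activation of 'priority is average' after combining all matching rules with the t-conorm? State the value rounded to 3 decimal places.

0.890

R1: moderate=0.79, ¬full=1−0.18=0.82; AND[a·b] → w = 0.6478
R2: empty=0.13, long=0.64; OR[a + b − a·b] → w = 0.6868
R3: moderate=0.79 → w = 0.7900
R4: long=0.64 → w = 0.6400
Rules with consequent 'average': {R1, R2} → strengths 0.6478, 0.6868
Aggregate via t-conorm [a + b − a·b]: 0.8897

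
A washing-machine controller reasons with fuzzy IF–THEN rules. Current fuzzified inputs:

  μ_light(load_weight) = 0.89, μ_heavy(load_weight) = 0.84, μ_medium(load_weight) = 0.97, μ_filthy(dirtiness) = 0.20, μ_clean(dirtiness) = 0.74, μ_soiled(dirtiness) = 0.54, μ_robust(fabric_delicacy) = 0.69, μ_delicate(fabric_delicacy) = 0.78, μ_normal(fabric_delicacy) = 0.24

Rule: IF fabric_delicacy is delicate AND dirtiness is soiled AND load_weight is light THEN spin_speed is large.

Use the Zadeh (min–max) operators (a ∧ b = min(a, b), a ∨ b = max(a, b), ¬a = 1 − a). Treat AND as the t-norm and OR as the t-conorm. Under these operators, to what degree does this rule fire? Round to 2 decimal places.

0.54

firing strength: delicate=0.78, soiled=0.54, light=0.89; AND[min(a, b)] → w = 0.54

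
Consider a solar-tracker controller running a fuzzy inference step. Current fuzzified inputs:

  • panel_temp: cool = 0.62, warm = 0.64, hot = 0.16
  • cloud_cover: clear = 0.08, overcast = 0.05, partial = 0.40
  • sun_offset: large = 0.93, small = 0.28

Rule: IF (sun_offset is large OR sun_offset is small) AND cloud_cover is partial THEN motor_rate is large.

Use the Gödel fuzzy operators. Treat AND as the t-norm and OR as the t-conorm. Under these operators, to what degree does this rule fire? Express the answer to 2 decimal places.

firing strength: (large=0.93 OR small=0.28) = 0.93; AND[min(a, b)] with partial=0.40 → w = 0.40

0.40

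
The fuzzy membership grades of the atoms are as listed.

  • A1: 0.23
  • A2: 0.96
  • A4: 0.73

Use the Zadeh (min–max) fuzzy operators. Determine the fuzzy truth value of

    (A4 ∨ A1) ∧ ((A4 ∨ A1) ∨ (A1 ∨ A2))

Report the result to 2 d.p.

0.73

A4 ∨ A1 = max(a, b) on (0.73, 0.23) = 0.73
A4 ∨ A1 = max(a, b) on (0.73, 0.23) = 0.73
A1 ∨ A2 = max(a, b) on (0.23, 0.96) = 0.96
(A4 ∨ A1) ∨ (A1 ∨ A2) = max(a, b) on (0.73, 0.96) = 0.96
(A4 ∨ A1) ∧ ((A4 ∨ A1) ∨ (A1 ∨ A2)) = min(a, b) on (0.73, 0.96) = 0.73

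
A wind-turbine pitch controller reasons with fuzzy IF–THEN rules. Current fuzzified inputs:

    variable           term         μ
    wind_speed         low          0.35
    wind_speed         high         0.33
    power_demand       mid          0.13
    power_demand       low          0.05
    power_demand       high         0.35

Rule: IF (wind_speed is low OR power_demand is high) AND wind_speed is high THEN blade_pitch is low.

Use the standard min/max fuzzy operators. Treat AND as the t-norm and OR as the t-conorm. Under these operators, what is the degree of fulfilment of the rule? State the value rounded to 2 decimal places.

0.33

firing strength: (low=0.35 OR high=0.35) = 0.35; AND[min(a, b)] with high=0.33 → w = 0.33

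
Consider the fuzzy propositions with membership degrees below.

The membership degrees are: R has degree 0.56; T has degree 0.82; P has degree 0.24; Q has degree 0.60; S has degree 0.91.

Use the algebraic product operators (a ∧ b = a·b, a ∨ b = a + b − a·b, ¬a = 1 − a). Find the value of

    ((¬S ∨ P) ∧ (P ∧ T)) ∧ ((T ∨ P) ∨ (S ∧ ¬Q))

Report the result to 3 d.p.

0.055

¬S = 1 − 0.9100 = 0.0900
¬S ∨ P = a + b − a·b on (0.0900, 0.2400) = 0.3084
P ∧ T = a·b on (0.2400, 0.8200) = 0.1968
(¬S ∨ P) ∧ (P ∧ T) = a·b on (0.3084, 0.1968) = 0.0607
T ∨ P = a + b − a·b on (0.8200, 0.2400) = 0.8632
¬Q = 1 − 0.6000 = 0.4000
S ∧ ¬Q = a·b on (0.9100, 0.4000) = 0.3640
(T ∨ P) ∨ (S ∧ ¬Q) = a + b − a·b on (0.8632, 0.3640) = 0.9130
((¬S ∨ P) ∧ (P ∧ T)) ∧ ((T ∨ P) ∨ (S ∧ ¬Q)) = a·b on (0.0607, 0.9130) = 0.0554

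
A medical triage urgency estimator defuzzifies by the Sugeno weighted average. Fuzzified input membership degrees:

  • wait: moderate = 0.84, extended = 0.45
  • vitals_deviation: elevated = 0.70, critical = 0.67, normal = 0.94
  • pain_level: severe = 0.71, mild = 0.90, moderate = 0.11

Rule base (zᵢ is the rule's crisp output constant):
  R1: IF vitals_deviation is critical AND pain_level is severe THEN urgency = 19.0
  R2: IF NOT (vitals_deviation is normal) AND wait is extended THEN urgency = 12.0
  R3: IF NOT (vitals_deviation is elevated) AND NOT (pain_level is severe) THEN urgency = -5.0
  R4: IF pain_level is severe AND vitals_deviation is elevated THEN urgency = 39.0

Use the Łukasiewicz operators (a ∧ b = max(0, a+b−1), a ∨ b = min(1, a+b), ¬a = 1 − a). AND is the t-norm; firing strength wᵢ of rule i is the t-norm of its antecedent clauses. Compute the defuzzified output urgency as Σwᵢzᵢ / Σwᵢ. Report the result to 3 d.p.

29.380

R1 (z=19.0): critical=0.67, severe=0.71; AND[max(0, a+b−1)] → w = 0.38
R2 (z=12.0): ¬normal=1−0.94=0.06, extended=0.45; AND[max(0, a+b−1)] → w = 0.00
R3 (z=-5.0): ¬elevated=1−0.70=0.30, ¬severe=1−0.71=0.29; AND[max(0, a+b−1)] → w = 0.00
R4 (z=39.0): severe=0.71, elevated=0.70; AND[max(0, a+b−1)] → w = 0.41
Weighted average = (0.38·19.0 + 0.00·12.0 + 0.00·-5.0 + 0.41·39.0) / (0.38 + 0.00 + 0.00 + 0.41)
  = 23.2100 / 0.7900 = 29.380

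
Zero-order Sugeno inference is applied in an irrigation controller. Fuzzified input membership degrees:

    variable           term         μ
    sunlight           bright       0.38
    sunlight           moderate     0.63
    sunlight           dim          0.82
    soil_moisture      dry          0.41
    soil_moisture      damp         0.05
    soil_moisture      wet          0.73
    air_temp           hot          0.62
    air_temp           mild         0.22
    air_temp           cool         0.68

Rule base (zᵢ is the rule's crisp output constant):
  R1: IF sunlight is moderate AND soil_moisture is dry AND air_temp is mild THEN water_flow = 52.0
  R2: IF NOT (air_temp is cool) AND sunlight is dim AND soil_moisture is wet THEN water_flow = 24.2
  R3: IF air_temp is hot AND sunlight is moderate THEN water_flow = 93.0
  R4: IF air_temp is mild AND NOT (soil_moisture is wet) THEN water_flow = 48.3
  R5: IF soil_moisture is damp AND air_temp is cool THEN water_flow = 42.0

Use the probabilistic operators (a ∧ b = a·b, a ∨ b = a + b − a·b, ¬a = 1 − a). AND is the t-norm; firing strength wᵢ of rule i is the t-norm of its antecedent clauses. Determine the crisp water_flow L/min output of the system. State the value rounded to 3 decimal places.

R1 (z=52.0): moderate=0.63, dry=0.41, mild=0.22; AND[a·b] → w = 0.0568
R2 (z=24.2): ¬cool=1−0.68=0.32, dim=0.82, wet=0.73; AND[a·b] → w = 0.1916
R3 (z=93.0): hot=0.62, moderate=0.63; AND[a·b] → w = 0.3906
R4 (z=48.3): mild=0.22, ¬wet=1−0.73=0.27; AND[a·b] → w = 0.0594
R5 (z=42.0): damp=0.05, cool=0.68; AND[a·b] → w = 0.0340
Weighted average = (0.0568·52.0 + 0.1916·24.2 + 0.3906·93.0 + 0.0594·48.3 + 0.0340·42.0) / (0.0568 + 0.1916 + 0.3906 + 0.0594 + 0.0340)
  = 48.2133 / 0.7324 = 65.831

65.831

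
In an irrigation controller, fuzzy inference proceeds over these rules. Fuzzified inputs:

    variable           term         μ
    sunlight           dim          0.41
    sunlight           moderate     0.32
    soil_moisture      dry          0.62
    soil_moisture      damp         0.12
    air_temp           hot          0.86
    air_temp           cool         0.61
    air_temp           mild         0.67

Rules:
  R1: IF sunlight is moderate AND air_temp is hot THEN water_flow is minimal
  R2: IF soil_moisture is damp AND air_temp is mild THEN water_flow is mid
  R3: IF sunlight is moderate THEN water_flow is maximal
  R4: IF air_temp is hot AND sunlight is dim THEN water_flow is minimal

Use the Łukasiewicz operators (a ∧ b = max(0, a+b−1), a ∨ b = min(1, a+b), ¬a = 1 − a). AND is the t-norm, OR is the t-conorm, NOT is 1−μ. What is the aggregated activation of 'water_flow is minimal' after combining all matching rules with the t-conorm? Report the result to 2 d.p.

0.45

R1: moderate=0.32, hot=0.86; AND[max(0, a+b−1)] → w = 0.18
R2: damp=0.12, mild=0.67; AND[max(0, a+b−1)] → w = 0.00
R3: moderate=0.32 → w = 0.32
R4: hot=0.86, dim=0.41; AND[max(0, a+b−1)] → w = 0.27
Rules with consequent 'minimal': {R1, R4} → strengths 0.18, 0.27
Aggregate via t-conorm [min(1, a+b)]: 0.45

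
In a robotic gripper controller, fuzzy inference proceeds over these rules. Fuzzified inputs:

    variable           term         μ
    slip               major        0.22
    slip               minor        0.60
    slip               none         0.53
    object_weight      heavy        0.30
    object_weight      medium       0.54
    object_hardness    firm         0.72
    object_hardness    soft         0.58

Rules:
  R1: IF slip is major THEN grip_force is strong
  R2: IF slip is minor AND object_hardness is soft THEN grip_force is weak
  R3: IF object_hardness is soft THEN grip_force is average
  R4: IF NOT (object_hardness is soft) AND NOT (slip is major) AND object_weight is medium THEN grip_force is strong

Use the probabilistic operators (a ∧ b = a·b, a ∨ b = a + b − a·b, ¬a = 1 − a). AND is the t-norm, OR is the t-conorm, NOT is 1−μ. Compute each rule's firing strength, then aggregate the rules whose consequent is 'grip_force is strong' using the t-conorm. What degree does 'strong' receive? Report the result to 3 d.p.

R1: major=0.22 → w = 0.2200
R2: minor=0.60, soft=0.58; AND[a·b] → w = 0.3480
R3: soft=0.58 → w = 0.5800
R4: ¬soft=1−0.58=0.42, ¬major=1−0.22=0.78, medium=0.54; AND[a·b] → w = 0.1769
Rules with consequent 'strong': {R1, R4} → strengths 0.2200, 0.1769
Aggregate via t-conorm [a + b − a·b]: 0.3580

0.358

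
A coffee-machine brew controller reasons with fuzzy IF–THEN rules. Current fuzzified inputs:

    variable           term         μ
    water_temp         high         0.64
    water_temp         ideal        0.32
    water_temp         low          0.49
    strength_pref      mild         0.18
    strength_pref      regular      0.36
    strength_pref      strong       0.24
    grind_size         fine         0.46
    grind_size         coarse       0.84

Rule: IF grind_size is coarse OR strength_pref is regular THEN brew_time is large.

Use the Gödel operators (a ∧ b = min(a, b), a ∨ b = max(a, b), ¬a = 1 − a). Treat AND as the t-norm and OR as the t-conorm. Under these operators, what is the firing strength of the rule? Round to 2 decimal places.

firing strength: coarse=0.84, regular=0.36; OR[max(a, b)] → w = 0.84

0.84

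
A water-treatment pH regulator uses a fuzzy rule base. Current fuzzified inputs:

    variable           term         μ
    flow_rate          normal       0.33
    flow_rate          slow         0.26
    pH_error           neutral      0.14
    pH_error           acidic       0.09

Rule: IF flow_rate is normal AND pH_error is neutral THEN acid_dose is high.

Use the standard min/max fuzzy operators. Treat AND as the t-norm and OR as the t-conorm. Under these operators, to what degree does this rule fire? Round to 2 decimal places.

firing strength: normal=0.33, neutral=0.14; AND[min(a, b)] → w = 0.14

0.14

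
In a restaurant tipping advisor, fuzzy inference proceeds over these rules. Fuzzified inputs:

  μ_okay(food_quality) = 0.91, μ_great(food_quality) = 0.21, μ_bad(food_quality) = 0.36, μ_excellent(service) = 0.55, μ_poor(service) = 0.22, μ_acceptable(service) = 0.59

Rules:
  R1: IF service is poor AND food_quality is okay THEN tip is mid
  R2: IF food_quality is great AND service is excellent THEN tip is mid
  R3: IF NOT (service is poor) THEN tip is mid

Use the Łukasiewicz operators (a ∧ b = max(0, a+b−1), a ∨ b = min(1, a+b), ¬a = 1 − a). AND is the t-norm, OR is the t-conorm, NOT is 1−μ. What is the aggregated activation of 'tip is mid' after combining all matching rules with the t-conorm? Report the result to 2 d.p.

0.91

R1: poor=0.22, okay=0.91; AND[max(0, a+b−1)] → w = 0.13
R2: great=0.21, excellent=0.55; AND[max(0, a+b−1)] → w = 0.00
R3: ¬poor=1−0.22=0.78 → w = 0.78
Rules with consequent 'mid': {R1, R2, R3} → strengths 0.13, 0.00, 0.78
Aggregate via t-conorm [min(1, a+b)]: 0.91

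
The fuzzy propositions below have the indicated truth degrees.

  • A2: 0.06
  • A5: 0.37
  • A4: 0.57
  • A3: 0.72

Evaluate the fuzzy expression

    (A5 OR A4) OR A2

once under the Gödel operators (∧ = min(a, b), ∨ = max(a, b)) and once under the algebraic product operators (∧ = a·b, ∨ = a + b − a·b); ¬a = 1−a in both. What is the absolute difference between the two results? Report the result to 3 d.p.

0.175

Under Gödel:
  A5 OR A4 = max(a, b) on (0.37, 0.57) = 0.57
  (A5 OR A4) OR A2 = max(a, b) on (0.57, 0.06) = 0.57
  → value = 0.5700
Under algebraic product:
  A5 OR A4 = a + b − a·b on (0.3700, 0.5700) = 0.7291
  (A5 OR A4) OR A2 = a + b − a·b on (0.7291, 0.0600) = 0.7454
  → value = 0.7454
|0.5700 − 0.7454| = 0.175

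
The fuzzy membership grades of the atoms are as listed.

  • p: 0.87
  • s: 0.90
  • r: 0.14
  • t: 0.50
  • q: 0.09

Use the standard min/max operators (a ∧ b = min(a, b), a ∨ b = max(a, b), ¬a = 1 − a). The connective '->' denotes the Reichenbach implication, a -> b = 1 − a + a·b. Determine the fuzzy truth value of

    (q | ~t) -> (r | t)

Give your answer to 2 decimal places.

0.75

~t = 1 − 0.50 = 0.50
q | ~t = max(a, b) on (0.09, 0.50) = 0.50
r | t = max(a, b) on (0.14, 0.50) = 0.50
(q | ~t) -> (r | t)  [Reichenbach: 1 − a + a·b] with a=0.50, b=0.50 → 0.75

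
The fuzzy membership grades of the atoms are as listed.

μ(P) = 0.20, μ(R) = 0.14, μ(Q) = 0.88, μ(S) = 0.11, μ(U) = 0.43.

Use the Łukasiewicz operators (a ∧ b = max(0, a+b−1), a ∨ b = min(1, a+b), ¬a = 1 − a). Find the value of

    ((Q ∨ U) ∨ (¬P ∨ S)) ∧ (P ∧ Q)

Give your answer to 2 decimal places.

0.08

Q ∨ U = min(1, a+b) on (0.88, 0.43) = 1.00
¬P = 1 − 0.20 = 0.80
¬P ∨ S = min(1, a+b) on (0.80, 0.11) = 0.91
(Q ∨ U) ∨ (¬P ∨ S) = min(1, a+b) on (1.00, 0.91) = 1.00
P ∧ Q = max(0, a+b−1) on (0.20, 0.88) = 0.08
((Q ∨ U) ∨ (¬P ∨ S)) ∧ (P ∧ Q) = max(0, a+b−1) on (1.00, 0.08) = 0.08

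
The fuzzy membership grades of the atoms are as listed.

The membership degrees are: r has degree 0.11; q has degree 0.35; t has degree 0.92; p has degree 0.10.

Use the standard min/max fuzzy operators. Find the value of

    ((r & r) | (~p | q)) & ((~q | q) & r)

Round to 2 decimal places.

r & r = min(a, b) on (0.11, 0.11) = 0.11
~p = 1 − 0.10 = 0.90
~p | q = max(a, b) on (0.90, 0.35) = 0.90
(r & r) | (~p | q) = max(a, b) on (0.11, 0.90) = 0.90
~q = 1 − 0.35 = 0.65
~q | q = max(a, b) on (0.65, 0.35) = 0.65
(~q | q) & r = min(a, b) on (0.65, 0.11) = 0.11
((r & r) | (~p | q)) & ((~q | q) & r) = min(a, b) on (0.90, 0.11) = 0.11

0.11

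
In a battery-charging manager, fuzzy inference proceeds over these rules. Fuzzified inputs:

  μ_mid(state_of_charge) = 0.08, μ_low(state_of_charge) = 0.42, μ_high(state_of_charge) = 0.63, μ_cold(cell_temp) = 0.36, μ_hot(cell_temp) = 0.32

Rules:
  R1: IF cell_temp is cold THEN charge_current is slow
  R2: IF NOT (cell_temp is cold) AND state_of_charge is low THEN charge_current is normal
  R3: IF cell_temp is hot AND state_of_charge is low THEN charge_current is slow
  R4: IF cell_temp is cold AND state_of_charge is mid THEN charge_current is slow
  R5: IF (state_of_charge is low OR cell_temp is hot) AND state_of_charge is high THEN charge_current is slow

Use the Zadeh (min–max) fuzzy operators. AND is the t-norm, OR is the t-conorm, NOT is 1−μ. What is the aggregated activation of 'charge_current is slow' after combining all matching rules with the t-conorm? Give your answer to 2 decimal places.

R1: cold=0.36 → w = 0.36
R2: ¬cold=1−0.36=0.64, low=0.42; AND[min(a, b)] → w = 0.42
R3: hot=0.32, low=0.42; AND[min(a, b)] → w = 0.32
R4: cold=0.36, mid=0.08; AND[min(a, b)] → w = 0.08
R5: (low=0.42 OR hot=0.32) = 0.42; AND[min(a, b)] with high=0.63 → w = 0.42
Rules with consequent 'slow': {R1, R3, R4, R5} → strengths 0.36, 0.32, 0.08, 0.42
Aggregate via t-conorm [max(a, b)]: 0.42

0.42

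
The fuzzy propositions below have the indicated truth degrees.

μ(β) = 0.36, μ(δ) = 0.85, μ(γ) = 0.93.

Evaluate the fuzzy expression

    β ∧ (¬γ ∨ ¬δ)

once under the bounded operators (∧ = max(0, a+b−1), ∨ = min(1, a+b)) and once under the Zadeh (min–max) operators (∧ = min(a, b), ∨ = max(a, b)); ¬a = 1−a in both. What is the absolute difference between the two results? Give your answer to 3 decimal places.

0.150

Under bounded:
  ¬γ = 1 − 0.93 = 0.07
  ¬δ = 1 − 0.85 = 0.15
  ¬γ ∨ ¬δ = min(1, a+b) on (0.07, 0.15) = 0.22
  β ∧ (¬γ ∨ ¬δ) = max(0, a+b−1) on (0.36, 0.22) = 0.00
  → value = 0.0000
Under Zadeh (min–max):
  ¬γ = 1 − 0.93 = 0.07
  ¬δ = 1 − 0.85 = 0.15
  ¬γ ∨ ¬δ = max(a, b) on (0.07, 0.15) = 0.15
  β ∧ (¬γ ∨ ¬δ) = min(a, b) on (0.36, 0.15) = 0.15
  → value = 0.1500
|0.0000 − 0.1500| = 0.150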